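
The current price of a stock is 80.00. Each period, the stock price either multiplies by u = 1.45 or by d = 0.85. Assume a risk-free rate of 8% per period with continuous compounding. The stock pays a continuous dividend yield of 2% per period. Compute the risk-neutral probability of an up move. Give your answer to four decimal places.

Per-period risk-free factor R = e^0.08 = 1.0833; dividend-adjusted growth = e^(0.08−0.02) = 1.0618.
Risk-neutral probability p = (1.0618 − 0.85)/(1.45 − 0.85) = 0.2118/0.6000 = 0.3531

p = 0.3531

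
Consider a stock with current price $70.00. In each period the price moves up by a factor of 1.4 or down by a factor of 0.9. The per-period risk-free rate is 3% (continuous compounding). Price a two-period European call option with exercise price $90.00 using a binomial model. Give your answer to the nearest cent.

$3.03

Risk-neutral probability p = (e^0.03 − 0.9)/(1.4 − 0.9) = 0.1305/0.5000 = 0.2609
Terminal stock prices: S_uu = 137.2, S_ud = 88.2, S_dd = 56.7
Terminal payoffs (S − K): max(47.2, 0) = 47.2, max(-1.8, 0) = 0, max(-33.3, 0) = 0
Node u (S = 98): V_u = e^(−0.03)·[0.2609·47.2000 + 0.7391·0.0000] = 11.9509
Node d (S = 63): V_d = e^(−0.03)·[0.2609·0.0000 + 0.7391·0.0000] = 0.0000
Node 0 (S = 70): V_0 = e^(−0.03)·[0.2609·11.9509 + 0.7391·0.0000] = 3.0260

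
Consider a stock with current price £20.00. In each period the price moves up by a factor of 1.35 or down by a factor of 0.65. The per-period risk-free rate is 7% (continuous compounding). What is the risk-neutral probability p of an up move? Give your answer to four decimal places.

Risk-neutral probability p = (e^0.07 − 0.65)/(1.35 − 0.65) = 0.4225/0.7000 = 0.6036

p = 0.6036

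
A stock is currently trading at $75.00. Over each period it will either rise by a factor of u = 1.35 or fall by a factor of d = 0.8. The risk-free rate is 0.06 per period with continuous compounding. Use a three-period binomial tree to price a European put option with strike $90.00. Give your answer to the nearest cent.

$14.45

Risk-neutral probability p = (e^0.06 − 0.8)/(1.35 − 0.8) = 0.2618/0.5500 = 0.4761
Terminal stock prices: S_uuu = 184.5, S_uud = 109.4, S_udd = 64.8, S_ddd = 38.4
Terminal payoffs (K − S): max(-94.53, 0) = 0, max(-19.35, 0) = 0, max(25.2, 0) = 25.2, max(51.6, 0) = 51.6
Node uu (S = 136.7): V_uu = e^(−0.06)·[0.4761·0.0000 + 0.5239·0.0000] = 0.0000
Node ud (S = 81): V_ud = e^(−0.06)·[0.4761·0.0000 + 0.5239·25.2000] = 12.4342
Node dd (S = 48): V_dd = e^(−0.06)·[0.4761·25.2000 + 0.5239·51.6000] = 36.7588
Node u (S = 101.2): V_u = e^(−0.06)·[0.4761·0.0000 + 0.5239·12.4342] = 6.1353
Node d (S = 60): V_d = e^(−0.06)·[0.4761·12.4342 + 0.5239·36.7588] = 23.7124
Node 0 (S = 75): V_0 = e^(−0.06)·[0.4761·6.1353 + 0.5239·23.7124] = 14.4509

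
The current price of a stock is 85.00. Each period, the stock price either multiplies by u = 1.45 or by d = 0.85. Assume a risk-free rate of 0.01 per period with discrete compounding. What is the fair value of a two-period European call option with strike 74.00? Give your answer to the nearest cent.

Risk-neutral probability p = (1 + 0.01 − 0.85)/(1.45 − 0.85) = 0.1600/0.6000 = 0.2667
Terminal stock prices: S_uu = 178.7, S_ud = 104.8, S_dd = 61.41
Terminal payoffs (S − K): max(104.7, 0) = 104.7, max(30.76, 0) = 30.76, max(-12.59, 0) = 0
Node u (S = 123.2): V_u = 1/1.01·[0.2667·104.7125 + 0.7333·30.7625] = 49.9827
Node d (S = 72.25): V_d = 1/1.01·[0.2667·30.7625 + 0.7333·0.0000] = 8.1221
Node 0 (S = 85): V_0 = 1/1.01·[0.2667·49.9827 + 0.7333·8.1221] = 19.0940

19.09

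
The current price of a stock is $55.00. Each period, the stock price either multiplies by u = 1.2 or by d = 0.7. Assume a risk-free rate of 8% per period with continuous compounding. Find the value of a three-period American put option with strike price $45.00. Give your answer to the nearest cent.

$1.82

Risk-neutral probability p = (e^0.08 − 0.7)/(1.2 − 0.7) = 0.3833/0.5000 = 0.7666
Terminal stock prices: S_uuu = 95.04, S_uud = 55.44, S_udd = 32.34, S_ddd = 18.86
Terminal payoffs (K − S): max(-50.04, 0) = 0, max(-10.44, 0) = 0, max(12.66, 0) = 12.66, max(26.14, 0) = 26.14
Node uu (S = 79.2): continuation = e^(−0.08)·[0.7666·0.0000 + 0.2334·0.0000] = 0.0000; exercise value = 0.0000 ≤ continuation, so V_uu = 0.0000
Node ud (S = 46.2): continuation = e^(−0.08)·[0.7666·0.0000 + 0.2334·12.6600] = 2.7280; exercise value = 0.0000 ≤ continuation, so V_ud = 2.7280
Node dd (S = 26.95): continuation = e^(−0.08)·[0.7666·12.6600 + 0.2334·26.1350] = 14.5902; exercise value = 18.0500 > continuation, so V_dd = 18.0500 (exercise)
Node u (S = 66): continuation = e^(−0.08)·[0.7666·0.0000 + 0.2334·2.7280] = 0.5878; exercise value = 0.0000 ≤ continuation, so V_u = 0.5878
Node d (S = 38.5): continuation = e^(−0.08)·[0.7666·2.7280 + 0.2334·18.0500] = 5.8198; exercise value = 6.5000 > continuation, so V_d = 6.5000 (exercise)
Node 0 (S = 55): continuation = e^(−0.08)·[0.7666·0.5878 + 0.2334·6.5000] = 1.8166; exercise value = 0.0000 ≤ continuation, so V_0 = 1.8166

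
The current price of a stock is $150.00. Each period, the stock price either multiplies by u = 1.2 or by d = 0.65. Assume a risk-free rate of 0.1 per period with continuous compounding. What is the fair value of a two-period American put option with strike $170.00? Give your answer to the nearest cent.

Risk-neutral probability p = (e^0.1 − 0.65)/(1.2 − 0.65) = 0.4552/0.5500 = 0.8276
Terminal stock prices: S_uu = 216, S_ud = 117, S_dd = 63.38
Terminal payoffs (K − S): max(-46, 0) = 0, max(53, 0) = 53, max(106.6, 0) = 106.6
Node u (S = 180): continuation = e^(−0.1)·[0.8276·0.0000 + 0.1724·53.0000] = 8.2685; exercise value = 0.0000 ≤ continuation, so V_u = 8.2685
Node d (S = 97.5): continuation = e^(−0.1)·[0.8276·53.0000 + 0.1724·106.6250] = 56.3224; exercise value = 72.5000 > continuation, so V_d = 72.5000 (exercise)
Node 0 (S = 150): continuation = e^(−0.1)·[0.8276·8.2685 + 0.1724·72.5000] = 17.5023; exercise value = 20.0000 > continuation, so V_0 = 20.0000 (exercise)

$20.00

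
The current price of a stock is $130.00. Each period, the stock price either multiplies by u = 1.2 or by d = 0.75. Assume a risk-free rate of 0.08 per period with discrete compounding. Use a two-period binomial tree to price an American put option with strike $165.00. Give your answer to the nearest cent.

$35.00

Risk-neutral probability p = (1 + 0.08 − 0.75)/(1.2 − 0.75) = 0.3300/0.4500 = 0.7333
Terminal stock prices: S_uu = 187.2, S_ud = 117, S_dd = 73.12
Terminal payoffs (K − S): max(-22.2, 0) = 0, max(48, 0) = 48, max(91.88, 0) = 91.88
Node u (S = 156): continuation = 1/1.08·[0.7333·0.0000 + 0.2667·48.0000] = 11.8519; exercise value = 9.0000 ≤ continuation, so V_u = 11.8519
Node d (S = 97.5): continuation = 1/1.08·[0.7333·48.0000 + 0.2667·91.8750] = 55.2778; exercise value = 67.5000 > continuation, so V_d = 67.5000 (exercise)
Node 0 (S = 130): continuation = 1/1.08·[0.7333·11.8519 + 0.2667·67.5000] = 24.7142; exercise value = 35.0000 > continuation, so V_0 = 35.0000 (exercise)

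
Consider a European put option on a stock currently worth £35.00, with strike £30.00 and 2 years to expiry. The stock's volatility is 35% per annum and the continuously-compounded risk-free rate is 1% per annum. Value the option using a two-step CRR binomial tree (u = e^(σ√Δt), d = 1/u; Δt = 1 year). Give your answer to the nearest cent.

CRR parameters: u = e^(σ√Δt) = e^(0.35·√1) = 1.4191, d = 1/u = 0.7047
Per-period rate: rΔt = 0.01·1 = 0.01, so R = e^0.01 = 1.0101
Risk-neutral probability p = (e^0.01 − 0.7047)/(1.4191 − 0.7047) = 0.3054/0.7144 = 0.4275
Terminal stock prices: S_uu = 70.48, S_ud = 35, S_dd = 17.38
Terminal payoffs (K − S): max(-40.48, 0) = 0, max(-5, 0) = 0, max(12.62, 0) = 12.62
Node u (S = 49.67): V_u = e^(−0.01)·[0.4275·0.0000 + 0.5725·0.0000] = 0.0000
Node d (S = 24.66): V_d = e^(−0.01)·[0.4275·0.0000 + 0.5725·12.6195] = 7.1534
Node 0 (S = 35): V_0 = e^(−0.01)·[0.4275·0.0000 + 0.5725·7.1534] = 4.0549

£4.05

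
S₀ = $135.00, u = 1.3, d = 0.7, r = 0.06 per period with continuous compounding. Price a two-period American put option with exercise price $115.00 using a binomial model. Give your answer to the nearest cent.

Risk-neutral probability p = (e^0.06 − 0.7)/(1.3 − 0.7) = 0.3618/0.6000 = 0.6031
Terminal stock prices: S_uu = 228.2, S_ud = 122.8, S_dd = 66.15
Terminal payoffs (K − S): max(-113.2, 0) = 0, max(-7.85, 0) = 0, max(48.85, 0) = 48.85
Node u (S = 175.5): continuation = e^(−0.06)·[0.6031·0.0000 + 0.3969·0.0000] = 0.0000; exercise value = 0.0000 ≤ continuation, so V_u = 0.0000
Node d (S = 94.5): continuation = e^(−0.06)·[0.6031·0.0000 + 0.3969·48.8500] = 18.2613; exercise value = 20.5000 > continuation, so V_d = 20.5000 (exercise)
Node 0 (S = 135): continuation = e^(−0.06)·[0.6031·0.0000 + 0.3969·20.5000] = 7.6634; exercise value = 0.0000 ≤ continuation, so V_0 = 7.6634

$7.66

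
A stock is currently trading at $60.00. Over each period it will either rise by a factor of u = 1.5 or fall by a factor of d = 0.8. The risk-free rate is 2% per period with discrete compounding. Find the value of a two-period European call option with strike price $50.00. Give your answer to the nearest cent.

Risk-neutral probability p = (1 + 0.02 − 0.8)/(1.5 − 0.8) = 0.2200/0.7000 = 0.3143
Terminal stock prices: S_uu = 135, S_ud = 72, S_dd = 38.4
Terminal payoffs (S − K): max(85, 0) = 85, max(22, 0) = 22, max(-11.6, 0) = 0
Node u (S = 90): V_u = 1/1.02·[0.3143·85.0000 + 0.6857·22.0000] = 40.9804
Node d (S = 48): V_d = 1/1.02·[0.3143·22.0000 + 0.6857·0.0000] = 6.7787
Node 0 (S = 60): V_0 = 1/1.02·[0.3143·40.9804 + 0.6857·6.7787] = 17.1841

$17.18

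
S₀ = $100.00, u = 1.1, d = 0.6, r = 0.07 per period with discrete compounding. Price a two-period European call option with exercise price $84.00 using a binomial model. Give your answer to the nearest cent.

$28.56

Risk-neutral probability p = (1 + 0.07 − 0.6)/(1.1 − 0.6) = 0.4700/0.5000 = 0.9400
Terminal stock prices: S_uu = 121, S_ud = 66, S_dd = 36
Terminal payoffs (S − K): max(37, 0) = 37, max(-18, 0) = 0, max(-48, 0) = 0
Node u (S = 110): V_u = 1/1.07·[0.9400·37.0000 + 0.0600·0.0000] = 32.5047
Node d (S = 60): V_d = 1/1.07·[0.9400·0.0000 + 0.0600·0.0000] = 0.0000
Node 0 (S = 100): V_0 = 1/1.07·[0.9400·32.5047 + 0.0600·0.0000] = 28.5555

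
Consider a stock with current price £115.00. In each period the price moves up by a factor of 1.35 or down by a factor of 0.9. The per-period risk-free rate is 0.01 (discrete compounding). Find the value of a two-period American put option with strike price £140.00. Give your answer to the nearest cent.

Risk-neutral probability p = (1 + 0.01 − 0.9)/(1.35 − 0.9) = 0.1100/0.4500 = 0.2444
Terminal stock prices: S_uu = 209.6, S_ud = 139.7, S_dd = 93.15
Terminal payoffs (K − S): max(-69.59, 0) = 0, max(0.275, 0) = 0.275, max(46.85, 0) = 46.85
Node u (S = 155.2): continuation = 1/1.01·[0.2444·0.0000 + 0.7556·0.2750] = 0.2057; exercise value = 0.0000 ≤ continuation, so V_u = 0.2057
Node d (S = 103.5): continuation = 1/1.01·[0.2444·0.2750 + 0.7556·46.8500] = 35.1139; exercise value = 36.5000 > continuation, so V_d = 36.5000 (exercise)
Node 0 (S = 115): continuation = 1/1.01·[0.2444·0.2057 + 0.7556·36.5000] = 27.3545; exercise value = 25.0000 ≤ continuation, so V_0 = 27.3545

£27.35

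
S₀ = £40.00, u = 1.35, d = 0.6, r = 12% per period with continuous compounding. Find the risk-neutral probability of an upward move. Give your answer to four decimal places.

p = 0.7033

Risk-neutral probability p = (e^0.12 − 0.6)/(1.35 − 0.6) = 0.5275/0.7500 = 0.7033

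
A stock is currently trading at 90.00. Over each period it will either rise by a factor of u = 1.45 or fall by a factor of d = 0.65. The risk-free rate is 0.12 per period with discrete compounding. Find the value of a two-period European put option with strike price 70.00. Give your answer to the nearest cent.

4.34

Risk-neutral probability p = (1 + 0.12 − 0.65)/(1.45 − 0.65) = 0.4700/0.8000 = 0.5875
Terminal stock prices: S_uu = 189.2, S_ud = 84.83, S_dd = 38.03
Terminal payoffs (K − S): max(-119.2, 0) = 0, max(-14.83, 0) = 0, max(31.97, 0) = 31.97
Node u (S = 130.5): V_u = 1/1.12·[0.5875·0.0000 + 0.4125·0.0000] = 0.0000
Node d (S = 58.5): V_d = 1/1.12·[0.5875·0.0000 + 0.4125·31.9750] = 11.7765
Node 0 (S = 90): V_0 = 1/1.12·[0.5875·0.0000 + 0.4125·11.7765] = 4.3373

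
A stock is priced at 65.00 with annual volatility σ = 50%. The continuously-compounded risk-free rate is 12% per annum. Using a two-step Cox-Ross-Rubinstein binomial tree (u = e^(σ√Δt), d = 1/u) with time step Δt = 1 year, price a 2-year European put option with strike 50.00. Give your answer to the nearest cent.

5.13

CRR parameters: u = e^(σ√Δt) = e^(0.5·√1) = 1.6487, d = 1/u = 0.6065
Per-period rate: rΔt = 0.12·1 = 0.12, so R = e^0.12 = 1.1275
Risk-neutral probability p = (e^0.12 − 0.6065)/(1.6487 − 0.6065) = 0.5210/1.0422 = 0.4999
Terminal stock prices: S_uu = 176.7, S_ud = 65, S_dd = 23.91
Terminal payoffs (K − S): max(-126.7, 0) = 0, max(-15, 0) = 0, max(26.09, 0) = 26.09
Node u (S = 107.2): V_u = e^(−0.12)·[0.4999·0.0000 + 0.5001·0.0000] = 0.0000
Node d (S = 39.42): V_d = e^(−0.12)·[0.4999·0.0000 + 0.5001·26.0878] = 11.5718
Node 0 (S = 65): V_0 = e^(−0.12)·[0.4999·0.0000 + 0.5001·11.5718] = 5.1329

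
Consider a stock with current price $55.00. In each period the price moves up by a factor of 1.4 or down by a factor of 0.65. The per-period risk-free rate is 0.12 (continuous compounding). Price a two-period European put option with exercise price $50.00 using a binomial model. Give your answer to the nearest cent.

Risk-neutral probability p = (e^0.12 − 0.65)/(1.4 − 0.65) = 0.4775/0.7500 = 0.6367
Terminal stock prices: S_uu = 107.8, S_ud = 50.05, S_dd = 23.24
Terminal payoffs (K − S): max(-57.8, 0) = 0, max(-0.05, 0) = 0, max(26.76, 0) = 26.76
Node u (S = 77): V_u = e^(−0.12)·[0.6367·0.0000 + 0.3633·0.0000] = 0.0000
Node d (S = 35.75): V_d = e^(−0.12)·[0.6367·0.0000 + 0.3633·26.7625] = 8.6243
Node 0 (S = 55): V_0 = e^(−0.12)·[0.6367·0.0000 + 0.3633·8.6243] = 2.7792

$2.78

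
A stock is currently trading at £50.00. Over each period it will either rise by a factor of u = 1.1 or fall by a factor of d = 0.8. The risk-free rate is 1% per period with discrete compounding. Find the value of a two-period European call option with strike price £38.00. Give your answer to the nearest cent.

Risk-neutral probability p = (1 + 0.01 − 0.8)/(1.1 − 0.8) = 0.2100/0.3000 = 0.7000
Terminal stock prices: S_uu = 60.5, S_ud = 44, S_dd = 32
Terminal payoffs (S − K): max(22.5, 0) = 22.5, max(6, 0) = 6, max(-6, 0) = 0
Node u (S = 55): V_u = 1/1.01·[0.7000·22.5000 + 0.3000·6.0000] = 17.3762
Node d (S = 40): V_d = 1/1.01·[0.7000·6.0000 + 0.3000·0.0000] = 4.1584
Node 0 (S = 50): V_0 = 1/1.01·[0.7000·17.3762 + 0.3000·4.1584] = 13.2781

£13.28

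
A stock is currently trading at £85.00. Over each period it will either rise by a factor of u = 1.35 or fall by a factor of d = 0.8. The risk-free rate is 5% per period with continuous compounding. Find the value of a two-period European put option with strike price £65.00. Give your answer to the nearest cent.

£2.83

Risk-neutral probability p = (e^0.05 − 0.8)/(1.35 − 0.8) = 0.2513/0.5500 = 0.4569
Terminal stock prices: S_uu = 154.9, S_ud = 91.8, S_dd = 54.4
Terminal payoffs (K − S): max(-89.91, 0) = 0, max(-26.8, 0) = 0, max(10.6, 0) = 10.6
Node u (S = 114.8): V_u = e^(−0.05)·[0.4569·0.0000 + 0.5431·0.0000] = 0.0000
Node d (S = 68): V_d = e^(−0.05)·[0.4569·0.0000 + 0.5431·10.6000] = 5.4765
Node 0 (S = 85): V_0 = e^(−0.05)·[0.4569·0.0000 + 0.5431·5.4765] = 2.8295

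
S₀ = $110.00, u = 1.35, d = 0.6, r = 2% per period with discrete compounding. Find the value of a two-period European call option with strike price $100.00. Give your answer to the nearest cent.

Risk-neutral probability p = (1 + 0.02 − 0.6)/(1.35 − 0.6) = 0.4200/0.7500 = 0.5600
Terminal stock prices: S_uu = 200.5, S_ud = 89.1, S_dd = 39.6
Terminal payoffs (S − K): max(100.5, 0) = 100.5, max(-10.9, 0) = 0, max(-60.4, 0) = 0
Node u (S = 148.5): V_u = 1/1.02·[0.5600·100.4750 + 0.4400·0.0000] = 55.1627
Node d (S = 66): V_d = 1/1.02·[0.5600·0.0000 + 0.4400·0.0000] = 0.0000
Node 0 (S = 110): V_0 = 1/1.02·[0.5600·55.1627 + 0.4400·0.0000] = 30.2854

$30.29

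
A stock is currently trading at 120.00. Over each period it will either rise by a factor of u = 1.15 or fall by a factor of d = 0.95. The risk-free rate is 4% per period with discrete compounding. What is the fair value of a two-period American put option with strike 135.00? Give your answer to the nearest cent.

15.00

Risk-neutral probability p = (1 + 0.04 − 0.95)/(1.15 − 0.95) = 0.0900/0.2000 = 0.4500
Terminal stock prices: S_uu = 158.7, S_ud = 131.1, S_dd = 108.3
Terminal payoffs (K − S): max(-23.7, 0) = 0, max(3.9, 0) = 3.9, max(26.7, 0) = 26.7
Node u (S = 138): continuation = 1/1.04·[0.4500·0.0000 + 0.5500·3.9000] = 2.0625; exercise value = 0.0000 ≤ continuation, so V_u = 2.0625
Node d (S = 114): continuation = 1/1.04·[0.4500·3.9000 + 0.5500·26.7000] = 15.8077; exercise value = 21.0000 > continuation, so V_d = 21.0000 (exercise)
Node 0 (S = 120): continuation = 1/1.04·[0.4500·2.0625 + 0.5500·21.0000] = 11.9982; exercise value = 15.0000 > continuation, so V_0 = 15.0000 (exercise)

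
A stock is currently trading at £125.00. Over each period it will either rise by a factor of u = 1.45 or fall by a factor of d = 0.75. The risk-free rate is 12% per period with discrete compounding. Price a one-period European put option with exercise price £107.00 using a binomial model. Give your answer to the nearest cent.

£5.58

Risk-neutral probability p = (1 + 0.12 − 0.75)/(1.45 − 0.75) = 0.3700/0.7000 = 0.5286
Terminal stock prices: S_u = 181.2, S_d = 93.75
Terminal payoffs (K − S): max(-74.25, 0) = 0, max(13.25, 0) = 13.25
Node 0 (S = 125): V_0 = 1/1.12·[0.5286·0.0000 + 0.4714·13.2500] = 5.5772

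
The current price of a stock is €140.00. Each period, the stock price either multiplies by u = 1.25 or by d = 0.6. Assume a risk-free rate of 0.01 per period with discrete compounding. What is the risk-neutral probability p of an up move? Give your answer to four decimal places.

p = 0.6308

Risk-neutral probability p = (1 + 0.01 − 0.6)/(1.25 − 0.6) = 0.4100/0.6500 = 0.6308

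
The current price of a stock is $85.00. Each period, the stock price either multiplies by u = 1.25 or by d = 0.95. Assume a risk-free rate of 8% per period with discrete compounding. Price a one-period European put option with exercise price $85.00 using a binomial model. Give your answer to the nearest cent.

Risk-neutral probability p = (1 + 0.08 − 0.95)/(1.25 − 0.95) = 0.1300/0.3000 = 0.4333
Terminal stock prices: S_u = 106.2, S_d = 80.75
Terminal payoffs (K − S): max(-21.25, 0) = 0, max(4.25, 0) = 4.25
Node 0 (S = 85): V_0 = 1/1.08·[0.4333·0.0000 + 0.5667·4.2500] = 2.2299

$2.23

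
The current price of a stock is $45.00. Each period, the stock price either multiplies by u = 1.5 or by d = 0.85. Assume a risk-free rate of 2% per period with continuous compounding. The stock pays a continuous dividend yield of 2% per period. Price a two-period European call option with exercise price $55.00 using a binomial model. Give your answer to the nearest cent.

Per-period risk-free factor R = e^0.02 = 1.0202; dividend-adjusted growth = e^(0.02−0.02) = 1.0000.
Risk-neutral probability p = (1.0000 − 0.85)/(1.5 − 0.85) = 0.1500/0.6500 = 0.2308
Terminal stock prices: S_uu = 101.2, S_ud = 57.38, S_dd = 32.51
Terminal payoffs (S − K): max(46.25, 0) = 46.25, max(2.375, 0) = 2.375, max(-22.49, 0) = 0
Node u (S = 67.5): V_u = e^(−0.02)·[0.2308·46.2500 + 0.7692·2.3750] = 12.2525
Node d (S = 38.25): V_d = e^(−0.02)·[0.2308·2.3750 + 0.7692·0.0000] = 0.5372
Node 0 (S = 45): V_0 = e^(−0.02)·[0.2308·12.2525 + 0.7692·0.5372] = 3.1766

$3.18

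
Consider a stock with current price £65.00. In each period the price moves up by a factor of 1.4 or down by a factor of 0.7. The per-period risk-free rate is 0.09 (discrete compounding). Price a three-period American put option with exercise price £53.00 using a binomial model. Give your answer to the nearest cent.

£4.91

Risk-neutral probability p = (1 + 0.09 − 0.7)/(1.4 − 0.7) = 0.3900/0.7000 = 0.5571
Terminal stock prices: S_uuu = 178.4, S_uud = 89.18, S_udd = 44.59, S_ddd = 22.29
Terminal payoffs (K − S): max(-125.4, 0) = 0, max(-36.18, 0) = 0, max(8.41, 0) = 8.41, max(30.71, 0) = 30.71
Node uu (S = 127.4): continuation = 1/1.09·[0.5571·0.0000 + 0.4429·0.0000] = 0.0000; exercise value = 0.0000 ≤ continuation, so V_uu = 0.0000
Node ud (S = 63.7): continuation = 1/1.09·[0.5571·0.0000 + 0.4429·8.4100] = 3.4169; exercise value = 0.0000 ≤ continuation, so V_ud = 3.4169
Node dd (S = 31.85): continuation = 1/1.09·[0.5571·8.4100 + 0.4429·30.7050] = 16.7739; exercise value = 21.1500 > continuation, so V_dd = 21.1500 (exercise)
Node u (S = 91): continuation = 1/1.09·[0.5571·0.0000 + 0.4429·3.4169] = 1.3883; exercise value = 0.0000 ≤ continuation, so V_u = 1.3883
Node d (S = 45.5): continuation = 1/1.09·[0.5571·3.4169 + 0.4429·21.1500] = 10.3396; exercise value = 7.5000 ≤ continuation, so V_d = 10.3396
Node 0 (S = 65): continuation = 1/1.09·[0.5571·1.3883 + 0.4429·10.3396] = 4.9105; exercise value = 0.0000 ≤ continuation, so V_0 = 4.9105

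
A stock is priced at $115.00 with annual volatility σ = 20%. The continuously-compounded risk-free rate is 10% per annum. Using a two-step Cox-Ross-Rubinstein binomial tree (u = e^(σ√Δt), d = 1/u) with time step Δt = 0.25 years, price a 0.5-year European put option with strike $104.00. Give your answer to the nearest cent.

$1.49

CRR parameters: u = e^(σ√Δt) = e^(0.2·√0.25) = 1.1052, d = 1/u = 0.9048
Per-period rate: rΔt = 0.1·0.25 = 0.025, so R = e^0.025 = 1.0253
Risk-neutral probability p = (e^0.025 − 0.9048)/(1.1052 − 0.9048) = 0.1205/0.2003 = 0.6014
Terminal stock prices: S_uu = 140.5, S_ud = 115, S_dd = 94.15
Terminal payoffs (K − S): max(-36.46, 0) = 0, max(-11, 0) = 0, max(9.846, 0) = 9.846
Node u (S = 127.1): V_u = e^(−0.025)·[0.6014·0.0000 + 0.3986·0.0000] = 0.0000
Node d (S = 104.1): V_d = e^(−0.025)·[0.6014·0.0000 + 0.3986·9.8460] = 3.8278
Node 0 (S = 115): V_0 = e^(−0.025)·[0.6014·0.0000 + 0.3986·3.8278] = 1.4882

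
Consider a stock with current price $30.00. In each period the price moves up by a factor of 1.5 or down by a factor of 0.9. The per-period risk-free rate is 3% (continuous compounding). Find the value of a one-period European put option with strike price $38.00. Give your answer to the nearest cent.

Risk-neutral probability p = (e^0.03 − 0.9)/(1.5 − 0.9) = 0.1305/0.6000 = 0.2174
Terminal stock prices: S_u = 45, S_d = 27
Terminal payoffs (K − S): max(-7, 0) = 0, max(11, 0) = 11
Node 0 (S = 30): V_0 = e^(−0.03)·[0.2174·0.0000 + 0.7826·11.0000] = 8.3539

$8.35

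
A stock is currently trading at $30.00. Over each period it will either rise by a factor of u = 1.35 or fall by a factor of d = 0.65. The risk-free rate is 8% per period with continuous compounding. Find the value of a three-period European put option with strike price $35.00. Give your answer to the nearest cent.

$4.96

Risk-neutral probability p = (e^0.08 − 0.65)/(1.35 − 0.65) = 0.4333/0.7000 = 0.6190
Terminal stock prices: S_uuu = 73.81, S_uud = 35.54, S_udd = 17.11, S_ddd = 8.239
Terminal payoffs (K − S): max(-38.81, 0) = 0, max(-0.5388, 0) = 0, max(17.89, 0) = 17.89, max(26.76, 0) = 26.76
Node uu (S = 54.68): V_uu = e^(−0.08)·[0.6190·0.0000 + 0.3810·0.0000] = 0.0000
Node ud (S = 26.32): V_ud = e^(−0.08)·[0.6190·0.0000 + 0.3810·17.8887] = 6.2919
Node dd (S = 12.68): V_dd = e^(−0.08)·[0.6190·17.8887 + 0.3810·26.7613] = 19.6341
Node u (S = 40.5): V_u = e^(−0.08)·[0.6190·0.0000 + 0.3810·6.2919] = 2.2130
Node d (S = 19.5): V_d = e^(−0.08)·[0.6190·6.2919 + 0.3810·19.6341] = 10.5009
Node 0 (S = 30): V_0 = e^(−0.08)·[0.6190·2.2130 + 0.3810·10.5009] = 4.9579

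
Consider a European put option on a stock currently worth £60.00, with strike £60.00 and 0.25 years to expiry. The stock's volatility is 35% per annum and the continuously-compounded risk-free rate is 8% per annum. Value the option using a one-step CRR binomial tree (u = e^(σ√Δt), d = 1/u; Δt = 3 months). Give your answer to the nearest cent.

£4.59

CRR parameters: u = e^(σ√Δt) = e^(0.35·√0.25) = 1.1912, d = 1/u = 0.8395
Per-period rate: rΔt = 0.08·0.25 = 0.02, so R = e^0.02 = 1.0202
Risk-neutral probability p = (e^0.02 − 0.8395)/(1.1912 − 0.8395) = 0.1807/0.3518 = 0.5138
Terminal stock prices: S_u = 71.47, S_d = 50.37
Terminal payoffs (K − S): max(-11.47, 0) = 0, max(9.633, 0) = 9.633
Node 0 (S = 60): V_0 = e^(−0.02)·[0.5138·0.0000 + 0.4862·9.6326] = 4.5908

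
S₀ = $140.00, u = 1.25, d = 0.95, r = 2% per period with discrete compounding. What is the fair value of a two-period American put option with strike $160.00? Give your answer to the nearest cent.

$20.29

Risk-neutral probability p = (1 + 0.02 − 0.95)/(1.25 − 0.95) = 0.0700/0.3000 = 0.2333
Terminal stock prices: S_uu = 218.8, S_ud = 166.2, S_dd = 126.3
Terminal payoffs (K − S): max(-58.75, 0) = 0, max(-6.25, 0) = 0, max(33.65, 0) = 33.65
Node u (S = 175): continuation = 1/1.02·[0.2333·0.0000 + 0.7667·0.0000] = 0.0000; exercise value = 0.0000 ≤ continuation, so V_u = 0.0000
Node d (S = 133): continuation = 1/1.02·[0.2333·0.0000 + 0.7667·33.6500] = 25.2925; exercise value = 27.0000 > continuation, so V_d = 27.0000 (exercise)
Node 0 (S = 140): continuation = 1/1.02·[0.2333·0.0000 + 0.7667·27.0000] = 20.2941; exercise value = 20.0000 ≤ continuation, so V_0 = 20.2941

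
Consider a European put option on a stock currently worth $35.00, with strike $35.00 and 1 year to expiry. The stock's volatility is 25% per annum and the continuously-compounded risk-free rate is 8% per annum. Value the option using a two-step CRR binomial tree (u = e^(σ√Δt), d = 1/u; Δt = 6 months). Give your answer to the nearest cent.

CRR parameters: u = e^(σ√Δt) = e^(0.25·√0.5) = 1.1934, d = 1/u = 0.8380
Per-period rate: rΔt = 0.08·0.5 = 0.04, so R = e^0.04 = 1.0408
Risk-neutral probability p = (e^0.04 − 0.8380)/(1.1934 − 0.8380) = 0.2028/0.3554 = 0.5708
Terminal stock prices: S_uu = 49.84, S_ud = 35, S_dd = 24.58
Terminal payoffs (K − S): max(-14.84, 0) = 0, max(0, 0) = 0, max(10.42, 0) = 10.42
Node u (S = 41.77): V_u = e^(−0.04)·[0.5708·0.0000 + 0.4292·0.0000] = 0.0000
Node d (S = 29.33): V_d = e^(−0.04)·[0.5708·0.0000 + 0.4292·10.4234] = 4.2988
Node 0 (S = 35): V_0 = e^(−0.04)·[0.5708·0.0000 + 0.4292·4.2988] = 1.7729

$1.77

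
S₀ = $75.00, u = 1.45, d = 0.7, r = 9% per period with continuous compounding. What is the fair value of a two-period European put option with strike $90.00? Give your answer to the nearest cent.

$15.79

Risk-neutral probability p = (e^0.09 − 0.7)/(1.45 − 0.7) = 0.3942/0.7500 = 0.5256
Terminal stock prices: S_uu = 157.7, S_ud = 76.12, S_dd = 36.75
Terminal payoffs (K − S): max(-67.69, 0) = 0, max(13.88, 0) = 13.88, max(53.25, 0) = 53.25
Node u (S = 108.8): V_u = e^(−0.09)·[0.5256·0.0000 + 0.4744·13.8750] = 6.0162
Node d (S = 52.5): V_d = e^(−0.09)·[0.5256·13.8750 + 0.4744·53.2500] = 29.7538
Node 0 (S = 75): V_0 = e^(−0.09)·[0.5256·6.0162 + 0.4744·29.7538] = 15.7910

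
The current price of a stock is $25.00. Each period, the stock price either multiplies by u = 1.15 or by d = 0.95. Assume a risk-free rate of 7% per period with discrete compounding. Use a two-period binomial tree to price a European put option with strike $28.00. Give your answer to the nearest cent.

Risk-neutral probability p = (1 + 0.07 − 0.95)/(1.15 − 0.95) = 0.1200/0.2000 = 0.6000
Terminal stock prices: S_uu = 33.06, S_ud = 27.31, S_dd = 22.56
Terminal payoffs (K − S): max(-5.062, 0) = 0, max(0.6875, 0) = 0.6875, max(5.438, 0) = 5.438
Node u (S = 28.75): V_u = 1/1.07·[0.6000·0.0000 + 0.4000·0.6875] = 0.2570
Node d (S = 23.75): V_d = 1/1.07·[0.6000·0.6875 + 0.4000·5.4375] = 2.4182
Node 0 (S = 25): V_0 = 1/1.07·[0.6000·0.2570 + 0.4000·2.4182] = 1.0481

$1.05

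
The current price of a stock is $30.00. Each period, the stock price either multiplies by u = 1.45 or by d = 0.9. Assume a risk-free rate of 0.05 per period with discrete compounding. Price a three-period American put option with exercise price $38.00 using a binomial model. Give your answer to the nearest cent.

$8.00

Risk-neutral probability p = (1 + 0.05 − 0.9)/(1.45 − 0.9) = 0.1500/0.5500 = 0.2727
Terminal stock prices: S_uuu = 91.46, S_uud = 56.77, S_udd = 35.23, S_ddd = 21.87
Terminal payoffs (K − S): max(-53.46, 0) = 0, max(-18.77, 0) = 0, max(2.765, 0) = 2.765, max(16.13, 0) = 16.13
Node uu (S = 63.08): continuation = 1/1.05·[0.2727·0.0000 + 0.7273·0.0000] = 0.0000; exercise value = 0.0000 ≤ continuation, so V_uu = 0.0000
Node ud (S = 39.15): continuation = 1/1.05·[0.2727·0.0000 + 0.7273·2.7650] = 1.9152; exercise value = 0.0000 ≤ continuation, so V_ud = 1.9152
Node dd (S = 24.3): continuation = 1/1.05·[0.2727·2.7650 + 0.7273·16.1300] = 11.8905; exercise value = 13.7000 > continuation, so V_dd = 13.7000 (exercise)
Node u (S = 43.5): continuation = 1/1.05·[0.2727·0.0000 + 0.7273·1.9152] = 1.3265; exercise value = 0.0000 ≤ continuation, so V_u = 1.3265
Node d (S = 27): continuation = 1/1.05·[0.2727·1.9152 + 0.7273·13.7000] = 9.9866; exercise value = 11.0000 > continuation, so V_d = 11.0000 (exercise)
Node 0 (S = 30): continuation = 1/1.05·[0.2727·1.3265 + 0.7273·11.0000] = 7.9636; exercise value = 8.0000 > continuation, so V_0 = 8.0000 (exercise)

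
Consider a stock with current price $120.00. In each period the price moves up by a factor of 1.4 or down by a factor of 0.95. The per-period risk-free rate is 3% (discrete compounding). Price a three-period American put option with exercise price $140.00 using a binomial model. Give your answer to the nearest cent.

Risk-neutral probability p = (1 + 0.03 − 0.95)/(1.4 − 0.95) = 0.0800/0.4500 = 0.1778
Terminal stock prices: S_uuu = 329.3, S_uud = 223.4, S_udd = 151.6, S_ddd = 102.9
Terminal payoffs (K − S): max(-189.3, 0) = 0, max(-83.44, 0) = 0, max(-11.62, 0) = 0, max(37.12, 0) = 37.12
Node uu (S = 235.2): continuation = 1/1.03·[0.1778·0.0000 + 0.8222·0.0000] = 0.0000; exercise value = 0.0000 ≤ continuation, so V_uu = 0.0000
Node ud (S = 159.6): continuation = 1/1.03·[0.1778·0.0000 + 0.8222·0.0000] = 0.0000; exercise value = 0.0000 ≤ continuation, so V_ud = 0.0000
Node dd (S = 108.3): continuation = 1/1.03·[0.1778·0.0000 + 0.8222·37.1150] = 29.6279; exercise value = 31.7000 > continuation, so V_dd = 31.7000 (exercise)
Node u (S = 168): continuation = 1/1.03·[0.1778·0.0000 + 0.8222·0.0000] = 0.0000; exercise value = 0.0000 ≤ continuation, so V_u = 0.0000
Node d (S = 114): continuation = 1/1.03·[0.1778·0.0000 + 0.8222·31.7000] = 25.3053; exercise value = 26.0000 > continuation, so V_d = 26.0000 (exercise)
Node 0 (S = 120): continuation = 1/1.03·[0.1778·0.0000 + 0.8222·26.0000] = 20.7551; exercise value = 20.0000 ≤ continuation, so V_0 = 20.7551

$20.76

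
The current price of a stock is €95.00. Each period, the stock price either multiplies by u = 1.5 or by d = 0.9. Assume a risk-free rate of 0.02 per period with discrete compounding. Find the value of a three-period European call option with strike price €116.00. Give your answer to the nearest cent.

€8.45

Risk-neutral probability p = (1 + 0.02 − 0.9)/(1.5 − 0.9) = 0.1200/0.6000 = 0.2000
Terminal stock prices: S_uuu = 320.6, S_uud = 192.4, S_udd = 115.4, S_ddd = 69.26
Terminal payoffs (S − K): max(204.6, 0) = 204.6, max(76.38, 0) = 76.38, max(-0.575, 0) = 0, max(-46.74, 0) = 0
Node uu (S = 213.8): V_uu = 1/1.02·[0.2000·204.6250 + 0.8000·76.3750] = 100.0245
Node ud (S = 128.2): V_ud = 1/1.02·[0.2000·76.3750 + 0.8000·0.0000] = 14.9755
Node dd (S = 76.95): V_dd = 1/1.02·[0.2000·0.0000 + 0.8000·0.0000] = 0.0000
Node u (S = 142.5): V_u = 1/1.02·[0.2000·100.0245 + 0.8000·14.9755] = 31.3581
Node d (S = 85.5): V_d = 1/1.02·[0.2000·14.9755 + 0.8000·0.0000] = 2.9364
Node 0 (S = 95): V_0 = 1/1.02·[0.2000·31.3581 + 0.8000·2.9364] = 8.4517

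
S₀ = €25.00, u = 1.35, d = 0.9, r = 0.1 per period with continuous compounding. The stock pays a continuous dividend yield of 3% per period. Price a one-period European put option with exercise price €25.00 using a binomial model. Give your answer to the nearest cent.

€1.39

Per-period risk-free factor R = e^0.1 = 1.1052; dividend-adjusted growth = e^(0.1−0.03) = 1.0725.
Risk-neutral probability p = (1.0725 − 0.9)/(1.35 − 0.9) = 0.1725/0.4500 = 0.3834
Terminal stock prices: S_u = 33.75, S_d = 22.5
Terminal payoffs (K − S): max(-8.75, 0) = 0, max(2.5, 0) = 2.5
Node 0 (S = 25): V_0 = e^(−0.1)·[0.3834·0.0000 + 0.6166·2.5000] = 1.3949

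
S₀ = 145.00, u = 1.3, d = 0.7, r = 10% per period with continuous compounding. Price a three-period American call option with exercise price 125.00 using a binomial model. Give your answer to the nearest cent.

Risk-neutral probability p = (e^0.1 − 0.7)/(1.3 − 0.7) = 0.4052/0.6000 = 0.6753
Terminal stock prices: S_uuu = 318.6, S_uud = 171.5, S_udd = 92.36, S_ddd = 49.73
Terminal payoffs (S − K): max(193.6, 0) = 193.6, max(46.53, 0) = 46.53, max(-32.64, 0) = 0, max(-75.27, 0) = 0
Node uu (S = 245.1): continuation = e^(−0.1)·[0.6753·193.5650 + 0.3247·46.5350] = 131.9453; exercise value = 120.0500 ≤ continuation, so V_uu = 131.9453
Node ud (S = 131.9): continuation = e^(−0.1)·[0.6753·46.5350 + 0.3247·0.0000] = 28.4340; exercise value = 6.9500 ≤ continuation, so V_ud = 28.4340
Node dd (S = 71.05): continuation = e^(−0.1)·[0.6753·0.0000 + 0.3247·0.0000] = 0.0000; exercise value = 0.0000 ≤ continuation, so V_dd = 0.0000
Node u (S = 188.5): continuation = e^(−0.1)·[0.6753·131.9453 + 0.3247·28.4340] = 88.9759; exercise value = 63.5000 ≤ continuation, so V_u = 88.9759
Node d (S = 101.5): continuation = e^(−0.1)·[0.6753·28.4340 + 0.3247·0.0000] = 17.3738; exercise value = 0.0000 ≤ continuation, so V_d = 17.3738
Node 0 (S = 145): continuation = e^(−0.1)·[0.6753·88.9759 + 0.3247·17.3738] = 59.4710; exercise value = 20.0000 ≤ continuation, so V_0 = 59.4710

59.47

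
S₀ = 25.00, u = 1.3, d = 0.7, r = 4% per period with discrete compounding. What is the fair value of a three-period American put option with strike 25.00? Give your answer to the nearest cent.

3.98

Risk-neutral probability p = (1 + 0.04 − 0.7)/(1.3 − 0.7) = 0.3400/0.6000 = 0.5667
Terminal stock prices: S_uuu = 54.93, S_uud = 29.58, S_udd = 15.92, S_ddd = 8.575
Terminal payoffs (K − S): max(-29.93, 0) = 0, max(-4.575, 0) = 0, max(9.075, 0) = 9.075, max(16.43, 0) = 16.43
Node uu (S = 42.25): continuation = 1/1.04·[0.5667·0.0000 + 0.4333·0.0000] = 0.0000; exercise value = 0.0000 ≤ continuation, so V_uu = 0.0000
Node ud (S = 22.75): continuation = 1/1.04·[0.5667·0.0000 + 0.4333·9.0750] = 3.7813; exercise value = 2.2500 ≤ continuation, so V_ud = 3.7813
Node dd (S = 12.25): continuation = 1/1.04·[0.5667·9.0750 + 0.4333·16.4250] = 11.7885; exercise value = 12.7500 > continuation, so V_dd = 12.7500 (exercise)
Node u (S = 32.5): continuation = 1/1.04·[0.5667·0.0000 + 0.4333·3.7812] = 1.5755; exercise value = 0.0000 ≤ continuation, so V_u = 1.5755
Node d (S = 17.5): continuation = 1/1.04·[0.5667·3.7812 + 0.4333·12.7500] = 7.3728; exercise value = 7.5000 > continuation, so V_d = 7.5000 (exercise)
Node 0 (S = 25): continuation = 1/1.04·[0.5667·1.5755 + 0.4333·7.5000] = 3.9835; exercise value = 0.0000 ≤ continuation, so V_0 = 3.9835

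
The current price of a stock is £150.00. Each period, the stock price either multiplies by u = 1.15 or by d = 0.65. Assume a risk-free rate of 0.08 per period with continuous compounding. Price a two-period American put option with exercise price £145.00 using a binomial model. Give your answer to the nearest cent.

Risk-neutral probability p = (e^0.08 − 0.65)/(1.15 − 0.65) = 0.4333/0.5000 = 0.8666
Terminal stock prices: S_uu = 198.4, S_ud = 112.1, S_dd = 63.38
Terminal payoffs (K − S): max(-53.37, 0) = 0, max(32.88, 0) = 32.88, max(81.62, 0) = 81.62
Node u (S = 172.5): continuation = e^(−0.08)·[0.8666·0.0000 + 0.1334·32.8750] = 4.0491; exercise value = 0.0000 ≤ continuation, so V_u = 4.0491
Node d (S = 97.5): continuation = e^(−0.08)·[0.8666·32.8750 + 0.1334·81.6250] = 36.3519; exercise value = 47.5000 > continuation, so V_d = 47.5000 (exercise)
Node 0 (S = 150): continuation = e^(−0.08)·[0.8666·4.0491 + 0.1334·47.5000] = 9.0896; exercise value = 0.0000 ≤ continuation, so V_0 = 9.0896

£9.09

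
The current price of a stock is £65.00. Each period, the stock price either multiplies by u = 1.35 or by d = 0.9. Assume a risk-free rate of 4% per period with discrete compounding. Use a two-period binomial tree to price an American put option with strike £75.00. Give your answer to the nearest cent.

£10.93

Risk-neutral probability p = (1 + 0.04 − 0.9)/(1.35 − 0.9) = 0.1400/0.4500 = 0.3111
Terminal stock prices: S_uu = 118.5, S_ud = 78.98, S_dd = 52.65
Terminal payoffs (K − S): max(-43.46, 0) = 0, max(-3.975, 0) = 0, max(22.35, 0) = 22.35
Node u (S = 87.75): continuation = 1/1.04·[0.3111·0.0000 + 0.6889·0.0000] = 0.0000; exercise value = 0.0000 ≤ continuation, so V_u = 0.0000
Node d (S = 58.5): continuation = 1/1.04·[0.3111·0.0000 + 0.6889·22.3500] = 14.8045; exercise value = 16.5000 > continuation, so V_d = 16.5000 (exercise)
Node 0 (S = 65): continuation = 1/1.04·[0.3111·0.0000 + 0.6889·16.5000] = 10.9295; exercise value = 10.0000 ≤ continuation, so V_0 = 10.9295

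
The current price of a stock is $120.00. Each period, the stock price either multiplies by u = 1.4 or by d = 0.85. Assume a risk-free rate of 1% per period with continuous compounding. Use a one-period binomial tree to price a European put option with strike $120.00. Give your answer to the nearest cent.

Risk-neutral probability p = (e^0.01 − 0.85)/(1.4 − 0.85) = 0.1601/0.5500 = 0.2910
Terminal stock prices: S_u = 168, S_d = 102
Terminal payoffs (K − S): max(-48, 0) = 0, max(18, 0) = 18
Node 0 (S = 120): V_0 = e^(−0.01)·[0.2910·0.0000 + 0.7090·18.0000] = 12.6350

$12.64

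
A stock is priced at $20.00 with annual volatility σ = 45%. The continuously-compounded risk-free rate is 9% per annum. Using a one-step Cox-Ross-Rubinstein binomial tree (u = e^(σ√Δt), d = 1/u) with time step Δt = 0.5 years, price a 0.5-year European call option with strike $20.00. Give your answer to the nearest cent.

$3.53

CRR parameters: u = e^(σ√Δt) = e^(0.45·√0.5) = 1.3746, d = 1/u = 0.7275
Per-period rate: rΔt = 0.09·0.5 = 0.045, so R = e^0.045 = 1.0460
Risk-neutral probability p = (e^0.045 − 0.7275)/(1.3746 − 0.7275) = 0.3186/0.6472 = 0.4922
Terminal stock prices: S_u = 27.49, S_d = 14.55
Terminal payoffs (S − K): max(7.493, 0) = 7.493, max(-5.451, 0) = 0
Node 0 (S = 20): V_0 = e^(−0.045)·[0.4922·7.4930 + 0.5078·0.0000] = 3.5260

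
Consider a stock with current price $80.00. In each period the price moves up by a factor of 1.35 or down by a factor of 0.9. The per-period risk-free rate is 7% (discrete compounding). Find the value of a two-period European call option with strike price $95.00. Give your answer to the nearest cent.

Risk-neutral probability p = (1 + 0.07 − 0.9)/(1.35 − 0.9) = 0.1700/0.4500 = 0.3778
Terminal stock prices: S_uu = 145.8, S_ud = 97.2, S_dd = 64.8
Terminal payoffs (S − K): max(50.8, 0) = 50.8, max(2.2, 0) = 2.2, max(-30.2, 0) = 0
Node u (S = 108): V_u = 1/1.07·[0.3778·50.8000 + 0.6222·2.2000] = 19.2150
Node d (S = 72): V_d = 1/1.07·[0.3778·2.2000 + 0.6222·0.0000] = 0.7767
Node 0 (S = 80): V_0 = 1/1.07·[0.3778·19.2150 + 0.6222·0.7767] = 7.2358

$7.24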